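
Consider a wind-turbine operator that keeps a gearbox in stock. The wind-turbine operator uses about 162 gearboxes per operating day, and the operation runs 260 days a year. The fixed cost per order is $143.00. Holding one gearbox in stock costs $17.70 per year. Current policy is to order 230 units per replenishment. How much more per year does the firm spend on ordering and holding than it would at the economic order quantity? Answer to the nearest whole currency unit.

Annual demand D = 162 × 260 = 42,120.
EOQ = √(2DS/H) = √(2 × 42,120 × 143 / 17.7) ≈ 824.97.
Cost at Q* = (D/Q*)S + (Q*/2)H = √(2DSH) ≈ $14,602.05.
Cost at Q = 230: (42,120/230)×143 + (230/2)×17.7 = $26,187.65 + $2,035.50 = $28,223.15.
Excess = $28,223.15 − $14,602.05 = $13,621.10.

Extra cost ≈ $13,621 per year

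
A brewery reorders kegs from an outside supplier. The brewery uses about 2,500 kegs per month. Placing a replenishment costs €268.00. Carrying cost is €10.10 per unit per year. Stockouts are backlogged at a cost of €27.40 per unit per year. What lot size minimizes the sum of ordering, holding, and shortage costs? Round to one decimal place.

Q* ≈ 1,476.1 kegs

Annual demand D = 2,500 × 12 = 30,000.
With planned backorders, Q* = √(2DS/H) · √((H+B)/B).
√(2DS/H) = √(2 × 30,000 × 268 / 10.1) = 1261.776.
√((H+B)/B) = √((10.1+27.4)/27.4) = 1.1699.
Q* ≈ 1476.123.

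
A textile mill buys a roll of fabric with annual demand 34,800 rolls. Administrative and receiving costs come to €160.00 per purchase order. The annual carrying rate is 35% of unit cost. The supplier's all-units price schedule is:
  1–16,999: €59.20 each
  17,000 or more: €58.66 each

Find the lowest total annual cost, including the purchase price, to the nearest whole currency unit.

Holding cost per unit per year at price C is H = 0.35·C.
Candidates are each tier's EOQ (if it falls in that tier) and each price-break quantity.
EOQ at €59.20 = 733.1 (feasible in tier 1): TC = 34,800×€59.20 + (34,800/733.1)×160 + (733.1/2)×0.35×€59.20 = €2,075,350.06.
EOQ at €58.66 = 736.5 < 17000, so use break Q=17000: TC = 34,800×€58.66 + (34,800/17000.0)×160 + (17000.0/2)×0.35×€58.66 = €2,216,209.03.
Lowest total cost among the candidates is at Q = 733.1.

TC* ≈ €2,075,350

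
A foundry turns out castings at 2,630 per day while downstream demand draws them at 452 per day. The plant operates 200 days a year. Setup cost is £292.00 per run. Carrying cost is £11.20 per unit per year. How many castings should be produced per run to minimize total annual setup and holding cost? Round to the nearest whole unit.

Q* ≈ 2,386 castings

Annual demand D = 452 × 200 = 90,400.
Production build-up factor (1 − d/p) = 1 − 452/2,630 = 0.8281.
Q* = √(2DS / (H(1 − d/p))) = √(2 × 90,400 × 292 / (11.2 × 0.8281)).
= √(52,793,600 / 9.2751) ≈ 2385.781.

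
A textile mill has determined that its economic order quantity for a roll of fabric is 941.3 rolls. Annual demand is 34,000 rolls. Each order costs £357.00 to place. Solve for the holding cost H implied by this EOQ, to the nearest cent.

H ≈ £27.40

The basic EOQ model gives Q* = √(2DS/H); rearrange for the unknown.
From Q* = √(2DS/H): H = 2DS / Q*² = 2 × 34,000 × 357 / 941.3² = 27.3981.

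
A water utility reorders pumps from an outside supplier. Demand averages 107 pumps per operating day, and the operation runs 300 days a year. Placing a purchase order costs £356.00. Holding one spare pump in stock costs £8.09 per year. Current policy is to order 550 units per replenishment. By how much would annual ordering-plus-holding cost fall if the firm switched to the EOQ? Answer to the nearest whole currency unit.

Extra cost ≈ £9,404 per year

Annual demand D = 107 × 300 = 32,100.
EOQ = √(2DS/H) = √(2 × 32,100 × 356 / 8.09) ≈ 1680.81.
Cost at Q* = (D/Q*)S + (Q*/2)H = √(2DSH) ≈ £13,597.74.
Cost at Q = 550: (32,100/550)×356 + (550/2)×8.09 = £20,777.45 + £2,224.75 = £23,002.20.
Excess = £23,002.20 − £13,597.74 = £9,404.46.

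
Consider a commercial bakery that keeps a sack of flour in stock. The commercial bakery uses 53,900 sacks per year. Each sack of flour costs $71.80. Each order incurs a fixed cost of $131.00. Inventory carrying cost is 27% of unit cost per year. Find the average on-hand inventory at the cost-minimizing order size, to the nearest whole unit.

Average inventory ≈ 427 sacks

Holding cost H = 0.27 × $71.80 = $19.3860 per unit per year.
The optimal lot size = √(2DS/H) = √(2 × 53,900 × 131 / 19.386) ≈ 853.49.
Average inventory = Q*/2 ≈ 853.49 / 2 = 426.747.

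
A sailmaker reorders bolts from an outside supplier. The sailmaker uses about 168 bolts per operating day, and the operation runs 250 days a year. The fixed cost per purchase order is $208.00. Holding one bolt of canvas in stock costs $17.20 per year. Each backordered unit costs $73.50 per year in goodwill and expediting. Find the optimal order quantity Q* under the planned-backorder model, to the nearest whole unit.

Q* ≈ 1,120 bolts

Annual demand D = 168 × 250 = 42,000.
With planned backorders, Q* = √(2DS/H) · √((H+B)/B).
√(2DS/H) = √(2 × 42,000 × 208 / 17.2) = 1007.876.
√((H+B)/B) = √((17.2+73.5)/73.5) = 1.1109.
Q* ≈ 1119.611.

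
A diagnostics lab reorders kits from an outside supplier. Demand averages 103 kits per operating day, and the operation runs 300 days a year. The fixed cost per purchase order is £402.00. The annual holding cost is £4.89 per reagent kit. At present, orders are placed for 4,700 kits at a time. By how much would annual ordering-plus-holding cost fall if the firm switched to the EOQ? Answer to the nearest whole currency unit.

Annual demand D = 103 × 300 = 30,900.
EOQ = √(2DS/H) = √(2 × 30,900 × 402 / 4.89) ≈ 2253.99.
Cost at Q* = (D/Q*)S + (Q*/2)H = √(2DSH) ≈ £11,022.03.
Cost at Q = 4,700: (30,900/4,700)×402 + (4,700/2)×4.89 = £2,642.94 + £11,491.50 = £14,134.44.
Excess = £14,134.44 − £11,022.03 = £3,112.40.

Extra cost ≈ £3,112 per year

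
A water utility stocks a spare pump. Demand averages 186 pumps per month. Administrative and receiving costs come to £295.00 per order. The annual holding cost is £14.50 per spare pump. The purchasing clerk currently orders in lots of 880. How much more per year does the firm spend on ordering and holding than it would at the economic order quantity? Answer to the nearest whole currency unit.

Extra cost ≈ £2,758 per year

Annual demand D = 186 × 12 = 2,232.
EOQ = √(2DS/H) = √(2 × 2,232 × 295 / 14.5) ≈ 301.36.
Cost at Q* = (D/Q*)S + (Q*/2)H = √(2DSH) ≈ £4,369.76.
Cost at Q = 880: (2,232/880)×295 + (880/2)×14.5 = £748.23 + £6,380.00 = £7,128.23.
Excess = £7,128.23 − £4,369.76 = £2,758.47.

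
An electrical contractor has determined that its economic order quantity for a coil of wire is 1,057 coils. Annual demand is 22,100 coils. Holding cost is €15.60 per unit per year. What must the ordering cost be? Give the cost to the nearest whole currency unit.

S ≈ €394

Invert the EOQ relation Q*² = 2DS/H.
From Q* = √(2DS/H): S = Q*²H / (2D) = 1,057² × 15.6 / (2 × 22,100) = 394.3232.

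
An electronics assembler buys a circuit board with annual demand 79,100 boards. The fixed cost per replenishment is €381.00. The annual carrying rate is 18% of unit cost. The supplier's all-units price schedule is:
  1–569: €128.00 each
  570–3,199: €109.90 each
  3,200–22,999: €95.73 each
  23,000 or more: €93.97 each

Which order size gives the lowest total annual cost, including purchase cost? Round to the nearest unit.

Q* ≈ 3,200 boards

Holding cost per unit per year at price C is H = 0.18·C.
Candidates are each tier's EOQ (if it falls in that tier) and each price-break quantity.
Tier 1 (€128.00): EOQ = 1617.4 exceeds tier's upper bound 569, so this tier is dominated.
EOQ at €109.90 = 1745.5 (feasible in tier 2): TC = 79,100×€109.90 + (79,100/1745.5)×381 + (1745.5/2)×0.18×€109.90 = €8,727,620.34.
EOQ at €95.73 = 1870.3 < 3200, so use break Q=3200: TC = 79,100×€95.73 + (79,100/3200.0)×381 + (3200.0/2)×0.18×€95.73 = €7,609,231.08.
EOQ at €93.97 = 1887.7 < 23000, so use break Q=23000: TC = 79,100×€93.97 + (79,100/23000.0)×381 + (23000.0/2)×0.18×€93.97 = €7,628,855.21.
Lowest total cost is €7,609,231.08 at Q = 3200.0.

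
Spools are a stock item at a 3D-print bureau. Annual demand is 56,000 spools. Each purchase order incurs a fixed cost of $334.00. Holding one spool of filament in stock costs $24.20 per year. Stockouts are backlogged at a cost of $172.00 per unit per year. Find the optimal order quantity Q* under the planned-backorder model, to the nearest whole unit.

Q* ≈ 1,328 spools

With planned backorders, Q* = √(2DS/H) · √((H+B)/B).
√(2DS/H) = √(2 × 56,000 × 334 / 24.2) = 1243.296.
√((H+B)/B) = √((24.2+172)/172) = 1.0680.
Q* ≈ 1327.883.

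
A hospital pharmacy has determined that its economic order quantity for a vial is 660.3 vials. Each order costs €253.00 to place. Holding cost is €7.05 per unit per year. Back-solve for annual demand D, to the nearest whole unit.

D ≈ 6,075 vials per year

Squaring Q* = √(2DS/H) gives Q*² = 2DS/H.
From Q* = √(2DS/H): D = Q*²H / (2S) = 660.3² × 7.05 / (2 × 253) = 6074.649.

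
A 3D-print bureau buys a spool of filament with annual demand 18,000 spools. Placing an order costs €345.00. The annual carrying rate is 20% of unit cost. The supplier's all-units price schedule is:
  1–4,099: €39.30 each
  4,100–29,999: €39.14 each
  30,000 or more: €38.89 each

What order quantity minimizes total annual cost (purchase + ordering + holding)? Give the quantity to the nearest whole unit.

Q* ≈ 1,257 spools

Holding cost per unit per year at price C is H = 0.20·C.
Evaluate total cost at each tier's feasible EOQ or, if the EOQ is below the tier, at the tier's minimum quantity.
EOQ at €39.30 = 1257.0 (feasible in tier 1): TC = 18,000×€39.30 + (18,000/1257.0)×345 + (1257.0/2)×0.20×€39.30 = €717,280.34.
EOQ at €39.14 = 1259.6 < 4100, so use break Q=4100: TC = 18,000×€39.14 + (18,000/4100.0)×345 + (4100.0/2)×0.20×€39.14 = €722,082.03.
EOQ at €38.89 = 1263.7 < 30000, so use break Q=30000: TC = 18,000×€38.89 + (18,000/30000.0)×345 + (30000.0/2)×0.20×€38.89 = €816,897.00.
Lowest total cost is €717,280.34 at Q = 1257.0.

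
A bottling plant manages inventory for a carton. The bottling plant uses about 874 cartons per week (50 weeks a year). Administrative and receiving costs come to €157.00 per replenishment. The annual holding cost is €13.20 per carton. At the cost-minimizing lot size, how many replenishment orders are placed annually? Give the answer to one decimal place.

N ≈ 42.9 orders per year

Annual demand D = 874 × 50 = 43,700.
EOQ = √(2DS/H) = √(2 × 43,700 × 157 / 13.2) ≈ 1019.57.
Orders per year = D / Q* = 43,700 / 1019.57 ≈ 42.861.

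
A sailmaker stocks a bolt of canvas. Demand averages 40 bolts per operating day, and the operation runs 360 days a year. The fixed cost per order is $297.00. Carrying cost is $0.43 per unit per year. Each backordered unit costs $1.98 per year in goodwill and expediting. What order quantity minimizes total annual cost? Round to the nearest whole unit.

Annual demand D = 40 × 360 = 14,400.
With planned backorders, Q* = √(2DS/H) · √((H+B)/B).
√(2DS/H) = √(2 × 14,400 × 297 / 0.43) = 4460.055.
√((H+B)/B) = √((0.43+1.98)/1.98) = 1.1033.
Q* ≈ 4920.579.

Q* ≈ 4,921 bolts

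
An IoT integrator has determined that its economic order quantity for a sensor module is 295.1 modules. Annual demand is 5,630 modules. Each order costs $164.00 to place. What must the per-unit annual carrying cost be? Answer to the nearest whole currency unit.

H ≈ $21

Squaring Q* = √(2DS/H) gives Q*² = 2DS/H.
From Q* = √(2DS/H): H = 2DS / Q*² = 2 × 5,630 × 164 / 295.1² = 21.2053.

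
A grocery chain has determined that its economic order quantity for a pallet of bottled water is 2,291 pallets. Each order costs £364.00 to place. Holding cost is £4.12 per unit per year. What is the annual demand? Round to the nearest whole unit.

Squaring Q* = √(2DS/H) gives Q*² = 2DS/H.
From Q* = √(2DS/H): D = Q*²H / (2S) = 2,291² × 4.12 / (2 × 364) = 29704.074.

D ≈ 29,704 pallets per year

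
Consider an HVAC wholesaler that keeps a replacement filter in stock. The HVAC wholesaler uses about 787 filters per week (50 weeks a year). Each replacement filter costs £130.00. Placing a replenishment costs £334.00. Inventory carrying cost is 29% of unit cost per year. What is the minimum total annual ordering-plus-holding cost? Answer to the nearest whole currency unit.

TC* ≈ £31,480

Annual demand D = 787 × 50 = 39,350.
Holding cost H = 0.29 × £130.00 = £37.7000 per unit per year.
EOQ = √(2DS/H) = √(2 × 39,350 × 334 / 37.7) ≈ 835.01.
At Q*, ordering cost (D/Q*)S equals holding cost (Q*/2)H, each = √(DSH/2).
Minimum total = √(2DSH) = √(2 × 39,350 × 334 × 37.7) ≈ 31479.750.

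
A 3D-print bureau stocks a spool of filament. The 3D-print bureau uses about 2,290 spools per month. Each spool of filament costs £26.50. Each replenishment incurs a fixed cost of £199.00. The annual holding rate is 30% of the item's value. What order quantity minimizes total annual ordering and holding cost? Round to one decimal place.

Annual demand D = 2,290 × 12 = 27,480.
Holding cost H = 0.30 × £26.50 = £7.9500 per unit per year.
EOQ = √(2DS / H) = √(2 × 27,480 × 199 / 7.95).
= √(10,937,040 / 7.95) = √1,375,728.3019 ≈ 1172.914.

Q* ≈ 1,172.9 spools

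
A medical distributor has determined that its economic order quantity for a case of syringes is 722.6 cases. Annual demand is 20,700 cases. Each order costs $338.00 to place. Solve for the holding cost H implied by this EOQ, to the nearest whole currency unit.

H ≈ $27

The basic EOQ model gives Q* = √(2DS/H); rearrange for the unknown.
From Q* = √(2DS/H): H = 2DS / Q*² = 2 × 20,700 × 338 / 722.6² = 26.7992.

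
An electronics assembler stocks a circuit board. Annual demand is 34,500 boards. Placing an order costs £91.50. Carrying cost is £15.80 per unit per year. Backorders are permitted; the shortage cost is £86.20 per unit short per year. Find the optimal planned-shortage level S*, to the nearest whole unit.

With planned backorders, Q* = √(2DS/H) · √((H+B)/B).
√(2DS/H) = √(2 × 34,500 × 91.5 / 15.8) = 632.130.
√((H+B)/B) = √((15.8+86.2)/86.2) = 1.0878.
Q* ≈ 687.627.
S* = Q* · H/(H+B) = 687.627 × 15.8/102 ≈ 106.515.

S* ≈ 107 boards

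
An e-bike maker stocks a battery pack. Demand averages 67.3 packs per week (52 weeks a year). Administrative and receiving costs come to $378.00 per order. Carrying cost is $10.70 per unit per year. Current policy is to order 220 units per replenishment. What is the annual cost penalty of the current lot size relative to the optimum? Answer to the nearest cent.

Annual demand D = 67.3 × 52 = 3,499.6.
EOQ = √(2DS/H) = √(2 × 3,499.6 × 378 / 10.7) ≈ 497.25.
Cost at Q* = (D/Q*)S + (Q*/2)H = √(2DSH) ≈ $5,320.62.
Cost at Q = 220: (3,499.6/220)×378 + (220/2)×10.7 = $6,012.95 + $1,177.00 = $7,189.95.
Excess = $7,189.95 − $5,320.62 = $1,869.33.

Extra cost ≈ $1,869.33 per year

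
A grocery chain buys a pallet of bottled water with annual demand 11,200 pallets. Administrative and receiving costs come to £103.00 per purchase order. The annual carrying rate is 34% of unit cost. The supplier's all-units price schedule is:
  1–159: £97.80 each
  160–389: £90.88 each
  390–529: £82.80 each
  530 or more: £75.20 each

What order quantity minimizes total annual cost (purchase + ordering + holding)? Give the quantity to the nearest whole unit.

Q* ≈ 530 pallets

Holding cost per unit per year at price C is H = 0.34·C.
Candidates are each tier's EOQ (if it falls in that tier) and each price-break quantity.
Tier 1 (£97.80): EOQ = 263.4 exceeds tier's upper bound 159, so this tier is dominated.
EOQ at £90.88 = 273.3 (feasible in tier 2): TC = 11,200×£90.88 + (11,200/273.3)×103 + (273.3/2)×0.34×£90.88 = £1,026,299.38.
EOQ at £82.80 = 286.3 < 390, so use break Q=390: TC = 11,200×£82.80 + (11,200/390.0)×103 + (390.0/2)×0.34×£82.80 = £935,807.59.
EOQ at £75.20 = 300.4 < 530, so use break Q=530: TC = 11,200×£75.20 + (11,200/530.0)×103 + (530.0/2)×0.34×£75.20 = £851,192.12.
Lowest total cost is £851,192.12 at Q = 530.0.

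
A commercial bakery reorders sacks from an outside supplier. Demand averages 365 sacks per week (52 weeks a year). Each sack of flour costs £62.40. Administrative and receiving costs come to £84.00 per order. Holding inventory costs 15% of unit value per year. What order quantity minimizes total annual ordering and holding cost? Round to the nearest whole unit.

Annual demand D = 365 × 52 = 18,980.
Holding cost H = 0.15 × £62.40 = £9.3600 per unit per year.
EOQ = √(2DS / H) = √(2 × 18,980 × 84 / 9.36).
= √(3,188,640 / 9.36) = √340,666.6667 ≈ 583.667.

Q* ≈ 584 sacks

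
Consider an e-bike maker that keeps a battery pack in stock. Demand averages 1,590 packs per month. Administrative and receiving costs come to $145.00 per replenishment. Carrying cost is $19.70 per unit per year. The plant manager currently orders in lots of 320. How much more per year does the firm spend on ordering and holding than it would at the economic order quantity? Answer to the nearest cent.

Annual demand D = 1,590 × 12 = 19,080.
EOQ = √(2DS/H) = √(2 × 19,080 × 145 / 19.7) ≈ 529.97.
Cost at Q* = (D/Q*)S + (Q*/2)H = √(2DSH) ≈ $10,440.50.
Cost at Q = 320: (19,080/320)×145 + (320/2)×19.7 = $8,645.62 + $3,152.00 = $11,797.62.
Excess = $11,797.62 − $10,440.50 = $1,357.13.

Extra cost ≈ $1,357.13 per year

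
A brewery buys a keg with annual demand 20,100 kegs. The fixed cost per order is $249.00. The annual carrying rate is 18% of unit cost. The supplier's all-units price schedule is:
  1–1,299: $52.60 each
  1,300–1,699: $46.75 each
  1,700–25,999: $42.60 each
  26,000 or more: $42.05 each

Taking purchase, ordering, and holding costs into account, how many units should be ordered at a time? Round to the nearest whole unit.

Holding cost per unit per year at price C is H = 0.18·C.
Evaluate total cost at each tier's feasible EOQ or, if the EOQ is below the tier, at the tier's minimum quantity.
EOQ at $52.60 = 1028.2 (feasible in tier 1): TC = 20,100×$52.60 + (20,100/1028.2)×249 + (1028.2/2)×0.18×$52.60 = $1,066,995.13.
EOQ at $46.75 = 1090.7 < 1300, so use break Q=1300: TC = 20,100×$46.75 + (20,100/1300.0)×249 + (1300.0/2)×0.18×$46.75 = $948,994.67.
EOQ at $42.60 = 1142.5 < 1700, so use break Q=1700: TC = 20,100×$42.60 + (20,100/1700.0)×249 + (1700.0/2)×0.18×$42.60 = $865,721.86.
EOQ at $42.05 = 1150.0 < 26000, so use break Q=26000: TC = 20,100×$42.05 + (20,100/26000.0)×249 + (26000.0/2)×0.18×$42.05 = $943,794.50.
Lowest total cost is $865,721.86 at Q = 1700.0.

Q* ≈ 1,700 kegs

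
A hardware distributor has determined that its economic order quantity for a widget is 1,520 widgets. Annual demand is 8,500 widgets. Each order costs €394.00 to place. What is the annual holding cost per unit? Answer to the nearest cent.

H ≈ €2.90

The basic EOQ model gives Q* = √(2DS/H); rearrange for the unknown.
From Q* = √(2DS/H): H = 2DS / Q*² = 2 × 8,500 × 394 / 1,520² = 2.8991.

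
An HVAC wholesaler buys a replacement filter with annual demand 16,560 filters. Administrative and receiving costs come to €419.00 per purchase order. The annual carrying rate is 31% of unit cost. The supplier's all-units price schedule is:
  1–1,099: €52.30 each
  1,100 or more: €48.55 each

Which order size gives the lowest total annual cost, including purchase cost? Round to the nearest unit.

Holding cost per unit per year at price C is H = 0.31·C.
Candidates are each tier's EOQ (if it falls in that tier) and each price-break quantity.
EOQ at €52.30 = 925.2 (feasible in tier 1): TC = 16,560×€52.30 + (16,560/925.2)×419 + (925.2/2)×0.31×€52.30 = €881,087.74.
EOQ at €48.55 = 960.2 < 1100, so use break Q=1100: TC = 16,560×€48.55 + (16,560/1100.0)×419 + (1100.0/2)×0.31×€48.55 = €818,573.63.
Lowest total cost is €818,573.63 at Q = 1100.0.

Q* ≈ 1,100 filters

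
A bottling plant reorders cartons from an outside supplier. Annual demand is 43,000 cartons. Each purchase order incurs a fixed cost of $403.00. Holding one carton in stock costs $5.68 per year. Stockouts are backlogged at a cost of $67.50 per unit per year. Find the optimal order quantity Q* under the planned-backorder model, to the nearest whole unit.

With planned backorders, Q* = √(2DS/H) · √((H+B)/B).
√(2DS/H) = √(2 × 43,000 × 403 / 5.68) = 2470.174.
√((H+B)/B) = √((5.68+67.5)/67.5) = 1.0412.
Q* ≈ 2572.006.

Q* ≈ 2,572 cartons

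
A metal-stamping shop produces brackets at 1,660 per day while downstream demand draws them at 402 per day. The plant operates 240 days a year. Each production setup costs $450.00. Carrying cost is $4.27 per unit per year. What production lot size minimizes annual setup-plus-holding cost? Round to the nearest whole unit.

Annual demand D = 402 × 240 = 96,480.
Production build-up factor (1 − d/p) = 1 − 402/1,660 = 0.7578.
Q* = √(2DS / (H(1 − d/p))) = √(2 × 96,480 × 450 / (4.27 × 0.7578)).
= √(86,832,000 / 3.2359) ≈ 5180.118.

Q* ≈ 5,180 brackets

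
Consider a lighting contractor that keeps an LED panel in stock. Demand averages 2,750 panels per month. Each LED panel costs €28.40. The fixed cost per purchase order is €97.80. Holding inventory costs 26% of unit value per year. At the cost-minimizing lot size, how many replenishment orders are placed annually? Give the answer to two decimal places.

Annual demand D = 2,750 × 12 = 33,000.
Holding cost H = 0.26 × €28.40 = €7.3840 per unit per year.
The optimal lot size = √(2DS/H) = √(2 × 33,000 × 97.8 / 7.384) ≈ 934.97.
Orders per year = D / Q* = 33,000 / 934.97 ≈ 35.295.

N ≈ 35.30 orders per year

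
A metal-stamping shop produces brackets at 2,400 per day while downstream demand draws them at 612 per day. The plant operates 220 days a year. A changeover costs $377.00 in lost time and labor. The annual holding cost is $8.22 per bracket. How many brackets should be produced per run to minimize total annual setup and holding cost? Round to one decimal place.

Q* ≈ 4,071.5 brackets

Annual demand D = 612 × 220 = 134,640.
Production build-up factor (1 − d/p) = 1 − 612/2,400 = 0.7450.
Q* = √(2DS / (H(1 − d/p))) = √(2 × 134,640 × 377 / (8.22 × 0.7450)).
= √(101,518,560 / 6.1239) ≈ 4071.540.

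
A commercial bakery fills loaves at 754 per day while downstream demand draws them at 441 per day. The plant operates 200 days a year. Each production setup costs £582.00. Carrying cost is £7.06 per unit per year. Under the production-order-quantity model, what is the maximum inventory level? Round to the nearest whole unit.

Annual demand D = 441 × 200 = 88,200.
Production build-up factor (1 − d/p) = 1 − 441/754 = 0.4151.
Q* = √(2DS / (H(1 − d/p))) = √(2 × 88,200 × 582 / (7.06 × 0.4151)).
= √(102,664,800 / 2.9307) ≈ 5918.640.
Maximum inventory = Q*(1 − d/p) = 5918.640 × 0.4151 ≈ 2456.942.

I_max ≈ 2,457 loaves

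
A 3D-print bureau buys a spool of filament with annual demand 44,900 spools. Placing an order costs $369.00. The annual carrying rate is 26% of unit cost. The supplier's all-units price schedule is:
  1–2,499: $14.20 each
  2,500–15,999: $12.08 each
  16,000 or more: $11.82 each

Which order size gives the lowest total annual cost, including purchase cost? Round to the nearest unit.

Holding cost per unit per year at price C is H = 0.26·C.
Evaluate total cost at each tier's feasible EOQ or, if the EOQ is below the tier, at the tier's minimum quantity.
Tier 1 ($14.20): EOQ = 2995.9 exceeds tier's upper bound 2499, so this tier is dominated.
EOQ at $12.08 = 3248.1 (feasible in tier 2): TC = 44,900×$12.08 + (44,900/3248.1)×369 + (3248.1/2)×0.26×$12.08 = $552,593.68.
EOQ at $11.82 = 3283.6 < 16000, so use break Q=16000: TC = 44,900×$11.82 + (44,900/16000.0)×369 + (16000.0/2)×0.26×$11.82 = $556,339.11.
Lowest total cost is $552,593.68 at Q = 3248.1.

Q* ≈ 3,248 spools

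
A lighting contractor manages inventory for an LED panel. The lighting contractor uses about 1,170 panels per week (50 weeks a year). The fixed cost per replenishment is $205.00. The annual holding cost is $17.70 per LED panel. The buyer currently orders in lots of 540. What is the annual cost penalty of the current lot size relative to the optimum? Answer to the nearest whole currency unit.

Extra cost ≈ $6,383 per year

Annual demand D = 1,170 × 50 = 58,500.
EOQ = √(2DS/H) = √(2 × 58,500 × 205 / 17.7) ≈ 1164.08.
Cost at Q* = (D/Q*)S + (Q*/2)H = √(2DSH) ≈ $20,604.24.
Cost at Q = 540: (58,500/540)×205 + (540/2)×17.7 = $22,208.33 + $4,779.00 = $26,987.33.
Excess = $26,987.33 − $20,604.24 = $6,383.10.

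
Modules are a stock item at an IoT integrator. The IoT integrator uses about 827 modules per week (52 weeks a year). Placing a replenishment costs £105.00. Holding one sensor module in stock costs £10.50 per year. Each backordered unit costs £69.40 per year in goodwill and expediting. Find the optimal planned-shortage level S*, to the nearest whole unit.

S* ≈ 131 modules

Annual demand D = 827 × 52 = 43,004.
With planned backorders, Q* = √(2DS/H) · √((H+B)/B).
√(2DS/H) = √(2 × 43,004 × 105 / 10.5) = 927.405.
√((H+B)/B) = √((10.5+69.4)/69.4) = 1.0730.
Q* ≈ 995.092.
S* = Q* · H/(H+B) = 995.092 × 10.5/79.9 ≈ 130.769.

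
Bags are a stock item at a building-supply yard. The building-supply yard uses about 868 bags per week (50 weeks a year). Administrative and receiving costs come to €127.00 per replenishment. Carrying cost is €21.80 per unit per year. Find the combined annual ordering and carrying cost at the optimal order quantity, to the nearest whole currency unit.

Annual demand D = 868 × 50 = 43,400.
EOQ = √(2DS/H) = √(2 × 43,400 × 127 / 21.8) ≈ 711.10.
At Q*, ordering cost (D/Q*)S equals holding cost (Q*/2)H, each = √(DSH/2).
Minimum total = √(2DSH) = √(2 × 43,400 × 127 × 21.8) ≈ 15502.080.

TC* ≈ €15,502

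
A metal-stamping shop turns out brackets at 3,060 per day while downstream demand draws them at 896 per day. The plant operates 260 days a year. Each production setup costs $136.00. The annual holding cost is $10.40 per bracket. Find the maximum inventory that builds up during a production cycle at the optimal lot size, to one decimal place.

Annual demand D = 896 × 260 = 232,960.
Production build-up factor (1 − d/p) = 1 − 896/3,060 = 0.7072.
Q* = √(2DS / (H(1 − d/p))) = √(2 × 232,960 × 136 / (10.4 × 0.7072)).
= √(63,365,120 / 7.3548) ≈ 2935.219.
Maximum inventory = Q*(1 − d/p) = 2935.219 × 0.7072 ≈ 2075.756.

I_max ≈ 2,075.8 brackets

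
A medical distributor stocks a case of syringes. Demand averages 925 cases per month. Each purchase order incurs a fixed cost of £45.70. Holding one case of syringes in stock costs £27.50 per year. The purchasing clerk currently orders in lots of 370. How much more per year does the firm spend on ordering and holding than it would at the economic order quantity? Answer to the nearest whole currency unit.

Extra cost ≈ £1,176 per year

Annual demand D = 925 × 12 = 11,100.
EOQ = √(2DS/H) = √(2 × 11,100 × 45.7 / 27.5) ≈ 192.07.
Cost at Q* = (D/Q*)S + (Q*/2)H = √(2DSH) ≈ £5,282.03.
Cost at Q = 370: (11,100/370)×45.7 + (370/2)×27.5 = £1,371.00 + £5,087.50 = £6,458.50.
Excess = £6,458.50 − £5,282.03 = £1,176.47.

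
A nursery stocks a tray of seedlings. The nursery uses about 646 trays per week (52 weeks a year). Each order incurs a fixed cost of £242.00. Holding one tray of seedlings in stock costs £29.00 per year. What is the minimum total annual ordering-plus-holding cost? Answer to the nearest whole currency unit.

TC* ≈ £21,714

Annual demand D = 646 × 52 = 33,592.
Q* = √(2DS/H) = √(2 × 33,592 × 242 / 29) ≈ 748.76.
At Q*, ordering cost (D/Q*)S equals holding cost (Q*/2)H, each = √(DSH/2).
Minimum total = √(2DSH) = √(2 × 33,592 × 242 × 29) ≈ 21713.989.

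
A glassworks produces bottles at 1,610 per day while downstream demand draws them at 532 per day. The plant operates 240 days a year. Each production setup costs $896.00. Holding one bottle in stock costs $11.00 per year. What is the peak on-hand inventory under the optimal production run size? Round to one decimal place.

Annual demand D = 532 × 240 = 127,680.
Production build-up factor (1 − d/p) = 1 − 532/1,610 = 0.6696.
Q* = √(2DS / (H(1 − d/p))) = √(2 × 127,680 × 896 / (11 × 0.6696)).
= √(228,802,560 / 7.3652) ≈ 5573.624.
Maximum inventory = Q*(1 − d/p) = 5573.624 × 0.6696 ≈ 3731.905.

I_max ≈ 3,731.9 bottles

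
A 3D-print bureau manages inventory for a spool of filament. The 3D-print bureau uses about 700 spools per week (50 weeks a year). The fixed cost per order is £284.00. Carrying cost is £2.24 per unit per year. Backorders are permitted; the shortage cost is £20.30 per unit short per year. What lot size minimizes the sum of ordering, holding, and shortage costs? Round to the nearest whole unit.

Q* ≈ 3,139 spools

Annual demand D = 700 × 50 = 35,000.
With planned backorders, Q* = √(2DS/H) · √((H+B)/B).
√(2DS/H) = √(2 × 35,000 × 284 / 2.24) = 2979.094.
√((H+B)/B) = √((2.24+20.3)/20.3) = 1.0537.
Q* ≈ 3139.158.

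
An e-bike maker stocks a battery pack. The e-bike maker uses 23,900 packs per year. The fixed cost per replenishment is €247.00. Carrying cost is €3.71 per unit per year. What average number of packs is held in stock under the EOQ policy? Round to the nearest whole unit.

Average inventory ≈ 892 packs

The optimal lot size = √(2DS/H) = √(2 × 23,900 × 247 / 3.71) ≈ 1783.92.
Average inventory = Q*/2 ≈ 1783.92 / 2 = 891.960.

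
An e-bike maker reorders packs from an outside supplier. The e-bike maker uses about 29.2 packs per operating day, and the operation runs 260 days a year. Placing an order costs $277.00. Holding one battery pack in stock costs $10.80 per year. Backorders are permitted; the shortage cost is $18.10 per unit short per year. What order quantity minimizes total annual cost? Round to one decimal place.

Q* ≈ 788.6 packs

Annual demand D = 29.2 × 260 = 7,592.
With planned backorders, Q* = √(2DS/H) · √((H+B)/B).
√(2DS/H) = √(2 × 7,592 × 277 / 10.8) = 624.052.
√((H+B)/B) = √((10.8+18.1)/18.1) = 1.2636.
Q* ≈ 788.553.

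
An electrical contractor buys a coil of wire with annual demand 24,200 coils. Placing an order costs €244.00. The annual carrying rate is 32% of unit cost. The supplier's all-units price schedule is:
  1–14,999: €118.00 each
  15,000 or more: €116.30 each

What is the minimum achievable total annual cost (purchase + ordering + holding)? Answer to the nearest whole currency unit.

TC* ≈ €2,876,717

Holding cost per unit per year at price C is H = 0.32·C.
Evaluate total cost at each tier's feasible EOQ or, if the EOQ is below the tier, at the tier's minimum quantity.
EOQ at €118.00 = 559.2 (feasible in tier 1): TC = 24,200×€118.00 + (24,200/559.2)×244 + (559.2/2)×0.32×€118.00 = €2,876,717.07.
EOQ at €116.30 = 563.3 < 15000, so use break Q=15000: TC = 24,200×€116.30 + (24,200/15000.0)×244 + (15000.0/2)×0.32×€116.30 = €3,093,973.65.
Lowest total cost among the candidates is at Q = 559.2.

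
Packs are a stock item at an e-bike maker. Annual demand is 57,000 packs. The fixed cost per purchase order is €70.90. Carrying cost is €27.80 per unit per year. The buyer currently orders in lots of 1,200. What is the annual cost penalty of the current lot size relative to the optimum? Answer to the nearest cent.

Extra cost ≈ €5,057.88 per year

EOQ = √(2DS/H) = √(2 × 57,000 × 70.9 / 27.8) ≈ 539.20.
Cost at Q* = (D/Q*)S + (Q*/2)H = √(2DSH) ≈ €14,989.87.
Cost at Q = 1,200: (57,000/1,200)×70.9 + (1,200/2)×27.8 = €3,367.75 + €16,680.00 = €20,047.75.
Excess = €20,047.75 − €14,989.87 = €5,057.88.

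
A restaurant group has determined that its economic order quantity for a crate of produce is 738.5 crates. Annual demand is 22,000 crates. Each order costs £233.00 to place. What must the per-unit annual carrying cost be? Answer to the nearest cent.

Invert the EOQ relation Q*² = 2DS/H.
From Q* = √(2DS/H): H = 2DS / Q*² = 2 × 22,000 × 233 / 738.5² = 18.7978.

H ≈ £18.80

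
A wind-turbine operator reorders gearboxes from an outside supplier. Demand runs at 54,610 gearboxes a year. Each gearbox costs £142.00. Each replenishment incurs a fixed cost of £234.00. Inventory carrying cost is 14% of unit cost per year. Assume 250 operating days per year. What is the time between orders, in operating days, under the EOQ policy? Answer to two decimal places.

Holding cost H = 0.14 × £142.00 = £19.8800 per unit per year.
The optimal lot size = √(2DS/H) = √(2 × 54,610 × 234 / 19.88) ≈ 1133.84.
Cycle time = Q*/D × 250 = 1133.84 / 54,610 × 250 ≈ 5.191 days.

T ≈ 5.19 days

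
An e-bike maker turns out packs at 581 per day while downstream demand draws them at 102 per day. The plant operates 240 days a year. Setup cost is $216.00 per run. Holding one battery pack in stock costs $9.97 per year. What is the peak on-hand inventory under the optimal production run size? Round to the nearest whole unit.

Annual demand D = 102 × 240 = 24,480.
Production build-up factor (1 − d/p) = 1 − 102/581 = 0.8244.
Q* = √(2DS / (H(1 − d/p))) = √(2 × 24,480 × 216 / (9.97 × 0.8244)).
= √(10,575,360 / 8.2197) ≈ 1134.280.
Maximum inventory = Q*(1 − d/p) = 1134.280 × 0.8244 ≈ 935.147.

I_max ≈ 935 packs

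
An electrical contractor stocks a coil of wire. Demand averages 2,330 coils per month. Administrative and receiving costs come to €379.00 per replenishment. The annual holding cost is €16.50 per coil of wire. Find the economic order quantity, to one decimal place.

Annual demand D = 2,330 × 12 = 27,960.
EOQ = √(2DS / H) = √(2 × 27,960 × 379 / 16.5).
= √(21,193,680 / 16.5) = √1,284,465.4545 ≈ 1133.343.

Q* ≈ 1,133.3 coils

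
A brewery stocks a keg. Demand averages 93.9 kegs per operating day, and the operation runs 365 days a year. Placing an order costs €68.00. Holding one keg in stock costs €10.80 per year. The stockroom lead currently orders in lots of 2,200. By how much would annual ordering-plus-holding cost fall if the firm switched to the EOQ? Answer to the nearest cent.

Annual demand D = 93.9 × 365 = 34,273.5.
EOQ = √(2DS/H) = √(2 × 34,273.5 × 68 / 10.8) ≈ 656.96.
Cost at Q* = (D/Q*)S + (Q*/2)H = √(2DSH) ≈ €7,095.13.
Cost at Q = 2,200: (34,273.5/2,200)×68 + (2,200/2)×10.8 = €1,059.36 + €11,880.00 = €12,939.36.
Excess = €12,939.36 − €7,095.13 = €5,844.23.

Extra cost ≈ €5,844.23 per year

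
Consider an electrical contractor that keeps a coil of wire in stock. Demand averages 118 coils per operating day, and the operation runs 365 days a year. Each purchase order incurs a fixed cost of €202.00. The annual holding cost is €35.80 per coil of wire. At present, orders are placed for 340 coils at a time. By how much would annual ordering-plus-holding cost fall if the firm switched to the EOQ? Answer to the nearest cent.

Annual demand D = 118 × 365 = 43,070.
EOQ = √(2DS/H) = √(2 × 43,070 × 202 / 35.8) ≈ 697.17.
Cost at Q* = (D/Q*)S + (Q*/2)H = √(2DSH) ≈ €24,958.57.
Cost at Q = 340: (43,070/340)×202 + (340/2)×35.8 = €25,588.65 + €6,086.00 = €31,674.65.
Excess = €31,674.65 − €24,958.57 = €6,716.08.

Extra cost ≈ €6,716.08 per year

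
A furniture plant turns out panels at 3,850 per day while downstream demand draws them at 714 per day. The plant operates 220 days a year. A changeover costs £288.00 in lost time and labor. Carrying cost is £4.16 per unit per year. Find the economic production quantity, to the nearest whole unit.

Q* ≈ 5,167 panels

Annual demand D = 714 × 220 = 157,080.
Production build-up factor (1 − d/p) = 1 − 714/3,850 = 0.8145.
Q* = √(2DS / (H(1 − d/p))) = √(2 × 157,080 × 288 / (4.16 × 0.8145)).
= √(90,478,080 / 3.3885) ≈ 5167.344.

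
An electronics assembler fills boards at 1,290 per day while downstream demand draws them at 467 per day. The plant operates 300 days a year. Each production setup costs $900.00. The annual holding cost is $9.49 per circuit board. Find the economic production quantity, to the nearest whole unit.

Q* ≈ 6,454 boards

Annual demand D = 467 × 300 = 140,100.
Production build-up factor (1 − d/p) = 1 − 467/1,290 = 0.6380.
Q* = √(2DS / (H(1 − d/p))) = √(2 × 140,100 × 900 / (9.49 × 0.6380)).
= √(252,180,000 / 6.0545) ≈ 6453.825.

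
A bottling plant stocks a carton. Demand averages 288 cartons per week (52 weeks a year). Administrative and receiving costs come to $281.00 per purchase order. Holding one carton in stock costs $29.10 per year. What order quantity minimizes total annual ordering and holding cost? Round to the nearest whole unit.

Annual demand D = 288 × 52 = 14,976.
EOQ = √(2DS / H) = √(2 × 14,976 × 281 / 29.1).
= √(8,416,512 / 29.1) = √289,227.2165 ≈ 537.798.

Q* ≈ 538 cartons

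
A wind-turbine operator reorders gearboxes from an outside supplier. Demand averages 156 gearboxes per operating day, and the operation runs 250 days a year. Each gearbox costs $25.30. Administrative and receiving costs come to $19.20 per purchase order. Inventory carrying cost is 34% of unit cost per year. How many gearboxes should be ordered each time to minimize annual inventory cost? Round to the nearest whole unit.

Annual demand D = 156 × 250 = 39,000.
Holding cost H = 0.34 × $25.30 = $8.6020 per unit per year.
EOQ = √(2DS / H) = √(2 × 39,000 × 19.2 / 8.602).
= √(1,497,600 / 8.602) = √174,099.0467 ≈ 417.252.

Q* ≈ 417 gearboxes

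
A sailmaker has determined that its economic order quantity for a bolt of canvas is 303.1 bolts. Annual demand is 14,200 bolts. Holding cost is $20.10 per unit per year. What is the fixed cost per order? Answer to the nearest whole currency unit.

Invert the EOQ relation Q*² = 2DS/H.
From Q* = √(2DS/H): S = Q*²H / (2D) = 303.1² × 20.1 / (2 × 14,200) = 65.0204.

S ≈ $65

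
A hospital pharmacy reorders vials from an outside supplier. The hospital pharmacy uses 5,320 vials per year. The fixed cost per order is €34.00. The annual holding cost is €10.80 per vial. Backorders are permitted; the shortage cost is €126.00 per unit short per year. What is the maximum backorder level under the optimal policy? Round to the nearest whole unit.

With planned backorders, Q* = √(2DS/H) · √((H+B)/B).
√(2DS/H) = √(2 × 5,320 × 34 / 10.8) = 183.020.
√((H+B)/B) = √((10.8+126)/126) = 1.0420.
Q* ≈ 190.702.
S* = Q* · H/(H+B) = 190.702 × 10.8/136.8 ≈ 15.055.

S* ≈ 15 vials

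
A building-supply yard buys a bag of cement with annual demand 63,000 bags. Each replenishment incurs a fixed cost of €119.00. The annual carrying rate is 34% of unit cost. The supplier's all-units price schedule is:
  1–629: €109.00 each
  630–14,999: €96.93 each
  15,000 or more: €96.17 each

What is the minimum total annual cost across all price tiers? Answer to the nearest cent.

Holding cost per unit per year at price C is H = 0.34·C.
Candidates are each tier's EOQ (if it falls in that tier) and each price-break quantity.
Tier 1 (€109.00): EOQ = 636.1 exceeds tier's upper bound 629, so this tier is dominated.
EOQ at €96.93 = 674.5 (feasible in tier 2): TC = 63,000×€96.93 + (63,000/674.5)×119 + (674.5/2)×0.34×€96.93 = €6,128,819.38.
EOQ at €96.17 = 677.2 < 15000, so use break Q=15000: TC = 63,000×€96.17 + (63,000/15000.0)×119 + (15000.0/2)×0.34×€96.17 = €6,304,443.30.
Lowest total cost among the candidates is at Q = 674.5.

TC* ≈ €6,128,819.38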